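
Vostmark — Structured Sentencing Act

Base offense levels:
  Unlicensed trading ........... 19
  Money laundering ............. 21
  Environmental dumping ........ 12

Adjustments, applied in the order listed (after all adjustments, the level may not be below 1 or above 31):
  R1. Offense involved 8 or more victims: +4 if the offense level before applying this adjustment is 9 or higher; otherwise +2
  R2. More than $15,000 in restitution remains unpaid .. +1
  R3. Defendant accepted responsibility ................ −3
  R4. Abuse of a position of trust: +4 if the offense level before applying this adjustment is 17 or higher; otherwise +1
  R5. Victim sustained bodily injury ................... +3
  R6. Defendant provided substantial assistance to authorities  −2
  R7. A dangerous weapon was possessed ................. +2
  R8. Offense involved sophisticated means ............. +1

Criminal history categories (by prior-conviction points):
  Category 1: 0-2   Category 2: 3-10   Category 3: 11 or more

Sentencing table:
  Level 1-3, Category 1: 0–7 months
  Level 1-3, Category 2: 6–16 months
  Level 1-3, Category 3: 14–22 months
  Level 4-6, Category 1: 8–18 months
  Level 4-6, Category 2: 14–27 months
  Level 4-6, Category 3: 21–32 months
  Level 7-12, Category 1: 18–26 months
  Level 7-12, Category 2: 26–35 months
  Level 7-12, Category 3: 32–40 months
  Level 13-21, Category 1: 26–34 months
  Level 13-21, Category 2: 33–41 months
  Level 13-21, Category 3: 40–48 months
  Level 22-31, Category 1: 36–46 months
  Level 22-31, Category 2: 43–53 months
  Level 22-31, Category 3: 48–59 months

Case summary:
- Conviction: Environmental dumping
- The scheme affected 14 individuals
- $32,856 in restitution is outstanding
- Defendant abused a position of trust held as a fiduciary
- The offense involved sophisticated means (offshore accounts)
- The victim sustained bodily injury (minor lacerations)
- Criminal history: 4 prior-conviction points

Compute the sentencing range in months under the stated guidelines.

Base offense level for environmental dumping: 12.
R1 applies (level before this adjustment is 12 ≥ 9, so +4): 12 + 4 = 16.
R2 applies: 16 + 1 = 17.
R3 does not apply.
R4 applies (level before this adjustment is 17 ≥ 17, so +4): 17 + 4 = 21.
R5 applies: 21 + 3 = 24.
R8 applies: 24 + 1 = 25.
Final offense level: 25.
Criminal history: 4 prior points → Category 2 (3-10).
Level 25 falls in the 22-31 band.
Grid: Level 22-31 × Category 2 = 43-53 months.

43-53 months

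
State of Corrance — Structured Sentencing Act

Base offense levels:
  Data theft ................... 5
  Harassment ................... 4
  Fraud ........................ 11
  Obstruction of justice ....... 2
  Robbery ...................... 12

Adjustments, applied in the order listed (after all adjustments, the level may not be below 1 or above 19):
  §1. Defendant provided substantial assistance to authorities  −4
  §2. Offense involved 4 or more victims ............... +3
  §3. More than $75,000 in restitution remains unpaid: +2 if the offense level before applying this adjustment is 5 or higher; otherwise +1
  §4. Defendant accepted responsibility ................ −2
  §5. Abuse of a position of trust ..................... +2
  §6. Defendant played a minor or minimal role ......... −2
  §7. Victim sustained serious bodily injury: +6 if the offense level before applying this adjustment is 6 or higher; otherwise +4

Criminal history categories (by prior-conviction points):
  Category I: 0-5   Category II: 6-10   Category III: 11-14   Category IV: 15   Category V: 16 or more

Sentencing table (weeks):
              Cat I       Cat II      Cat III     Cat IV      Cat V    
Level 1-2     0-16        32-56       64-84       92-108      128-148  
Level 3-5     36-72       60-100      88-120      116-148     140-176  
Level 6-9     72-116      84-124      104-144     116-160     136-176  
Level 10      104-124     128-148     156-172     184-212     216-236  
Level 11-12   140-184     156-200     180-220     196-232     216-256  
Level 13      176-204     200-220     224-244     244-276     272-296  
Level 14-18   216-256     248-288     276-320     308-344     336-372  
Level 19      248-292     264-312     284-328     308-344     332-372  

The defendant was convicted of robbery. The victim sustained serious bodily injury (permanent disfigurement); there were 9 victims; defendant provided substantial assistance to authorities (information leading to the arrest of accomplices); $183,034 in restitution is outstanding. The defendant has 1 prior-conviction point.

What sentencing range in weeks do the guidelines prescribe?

Base offense level for robbery: 12.
§1 applies: 12 − 4 = 8.
§2 applies: 8 + 3 = 11.
§3 applies (level before this adjustment is 11 ≥ 5, so +2): 11 + 2 = 13.
§4 does not apply.
§7 applies (level before this adjustment is 13 ≥ 6, so +6): 13 + 6 = 19.
Final offense level: 19.
Criminal history: 1 prior point → Category I (0-5).
Level 19 falls in the 19 band.
Grid: Level 19 × Category I = 248-292 weeks.

248-292 weeks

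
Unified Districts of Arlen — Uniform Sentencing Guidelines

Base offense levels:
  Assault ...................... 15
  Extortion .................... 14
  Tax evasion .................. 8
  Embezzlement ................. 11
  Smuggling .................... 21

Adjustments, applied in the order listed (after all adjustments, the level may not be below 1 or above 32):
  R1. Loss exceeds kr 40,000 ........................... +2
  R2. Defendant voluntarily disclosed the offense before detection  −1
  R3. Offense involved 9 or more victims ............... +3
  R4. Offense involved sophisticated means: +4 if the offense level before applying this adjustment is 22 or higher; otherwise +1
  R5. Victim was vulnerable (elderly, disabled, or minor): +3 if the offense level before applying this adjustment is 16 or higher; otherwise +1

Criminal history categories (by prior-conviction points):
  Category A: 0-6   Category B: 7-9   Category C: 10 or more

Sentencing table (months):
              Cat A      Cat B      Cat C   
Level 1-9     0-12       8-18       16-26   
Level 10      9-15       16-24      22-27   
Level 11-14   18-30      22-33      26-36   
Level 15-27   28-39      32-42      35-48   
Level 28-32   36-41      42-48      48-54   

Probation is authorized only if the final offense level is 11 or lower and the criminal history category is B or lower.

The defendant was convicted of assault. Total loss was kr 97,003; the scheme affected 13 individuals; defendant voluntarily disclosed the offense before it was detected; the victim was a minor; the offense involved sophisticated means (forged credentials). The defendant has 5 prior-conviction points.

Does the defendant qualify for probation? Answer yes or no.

Base offense level for assault: 15.
R1 applies: 15 + 2 = 17.
R2 applies: 17 − 1 = 16.
R3 applies: 16 + 3 = 19.
R4 applies (level before this adjustment is 19 < 22, so +1): 19 + 1 = 20.
R5 applies (level before this adjustment is 20 ≥ 16, so +3): 20 + 3 = 23.
Final offense level: 23.
Criminal history: 5 prior points → Category A (0-6).
Level 23 falls in the 15-27 band.
Grid: Level 15-27 × Category A = 28-39 months.
Probation check: level 23 > 11 and category A ≤ B → not eligible.

No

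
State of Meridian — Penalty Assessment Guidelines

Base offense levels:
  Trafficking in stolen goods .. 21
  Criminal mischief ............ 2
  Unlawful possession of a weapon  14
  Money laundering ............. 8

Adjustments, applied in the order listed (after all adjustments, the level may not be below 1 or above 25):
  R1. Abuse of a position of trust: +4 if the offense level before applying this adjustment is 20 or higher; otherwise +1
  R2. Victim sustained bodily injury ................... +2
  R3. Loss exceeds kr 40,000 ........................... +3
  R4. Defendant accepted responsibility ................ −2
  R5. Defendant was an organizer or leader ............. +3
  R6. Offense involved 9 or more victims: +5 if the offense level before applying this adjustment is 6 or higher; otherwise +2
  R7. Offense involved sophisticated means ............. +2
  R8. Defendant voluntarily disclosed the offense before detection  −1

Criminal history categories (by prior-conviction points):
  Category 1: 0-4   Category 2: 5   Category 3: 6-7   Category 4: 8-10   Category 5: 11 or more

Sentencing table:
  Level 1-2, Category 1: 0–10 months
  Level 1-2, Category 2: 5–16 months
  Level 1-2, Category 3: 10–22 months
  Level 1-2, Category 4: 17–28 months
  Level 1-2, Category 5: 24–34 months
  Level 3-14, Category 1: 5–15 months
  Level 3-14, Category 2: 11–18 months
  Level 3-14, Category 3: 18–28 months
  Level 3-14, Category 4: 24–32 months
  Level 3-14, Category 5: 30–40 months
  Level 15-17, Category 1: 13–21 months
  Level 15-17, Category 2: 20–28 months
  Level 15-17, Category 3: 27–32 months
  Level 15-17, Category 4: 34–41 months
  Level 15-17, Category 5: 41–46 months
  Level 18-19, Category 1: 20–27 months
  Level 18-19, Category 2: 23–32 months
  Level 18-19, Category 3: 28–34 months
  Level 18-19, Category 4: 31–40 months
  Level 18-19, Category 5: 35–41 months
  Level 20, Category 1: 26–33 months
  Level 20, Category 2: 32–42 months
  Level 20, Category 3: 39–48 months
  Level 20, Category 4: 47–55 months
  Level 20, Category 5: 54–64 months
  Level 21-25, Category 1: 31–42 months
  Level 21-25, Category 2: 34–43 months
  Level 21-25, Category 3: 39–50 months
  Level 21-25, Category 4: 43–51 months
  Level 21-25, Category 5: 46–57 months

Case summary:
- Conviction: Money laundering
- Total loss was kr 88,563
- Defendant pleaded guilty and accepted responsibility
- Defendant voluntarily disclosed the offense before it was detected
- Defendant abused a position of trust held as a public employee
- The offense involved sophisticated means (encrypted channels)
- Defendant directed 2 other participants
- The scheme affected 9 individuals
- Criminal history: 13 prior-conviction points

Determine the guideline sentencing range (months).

Base offense level for money laundering: 8.
R1 applies (level before this adjustment is 8 < 20, so +1): 8 + 1 = 9.
R3 applies: 9 + 3 = 12.
R4 applies: 12 − 2 = 10.
R5 applies: 10 + 3 = 13.
R6 applies (level before this adjustment is 13 ≥ 6, so +5): 13 + 5 = 18.
R7 applies: 18 + 2 = 20.
R8 applies: 20 − 1 = 19.
Final offense level: 19.
Criminal history: 13 prior points → Category 5 (11+).
Level 19 falls in the 18-19 band.
Grid: Level 18-19 × Category 5 = 35-41 months.

35-41 months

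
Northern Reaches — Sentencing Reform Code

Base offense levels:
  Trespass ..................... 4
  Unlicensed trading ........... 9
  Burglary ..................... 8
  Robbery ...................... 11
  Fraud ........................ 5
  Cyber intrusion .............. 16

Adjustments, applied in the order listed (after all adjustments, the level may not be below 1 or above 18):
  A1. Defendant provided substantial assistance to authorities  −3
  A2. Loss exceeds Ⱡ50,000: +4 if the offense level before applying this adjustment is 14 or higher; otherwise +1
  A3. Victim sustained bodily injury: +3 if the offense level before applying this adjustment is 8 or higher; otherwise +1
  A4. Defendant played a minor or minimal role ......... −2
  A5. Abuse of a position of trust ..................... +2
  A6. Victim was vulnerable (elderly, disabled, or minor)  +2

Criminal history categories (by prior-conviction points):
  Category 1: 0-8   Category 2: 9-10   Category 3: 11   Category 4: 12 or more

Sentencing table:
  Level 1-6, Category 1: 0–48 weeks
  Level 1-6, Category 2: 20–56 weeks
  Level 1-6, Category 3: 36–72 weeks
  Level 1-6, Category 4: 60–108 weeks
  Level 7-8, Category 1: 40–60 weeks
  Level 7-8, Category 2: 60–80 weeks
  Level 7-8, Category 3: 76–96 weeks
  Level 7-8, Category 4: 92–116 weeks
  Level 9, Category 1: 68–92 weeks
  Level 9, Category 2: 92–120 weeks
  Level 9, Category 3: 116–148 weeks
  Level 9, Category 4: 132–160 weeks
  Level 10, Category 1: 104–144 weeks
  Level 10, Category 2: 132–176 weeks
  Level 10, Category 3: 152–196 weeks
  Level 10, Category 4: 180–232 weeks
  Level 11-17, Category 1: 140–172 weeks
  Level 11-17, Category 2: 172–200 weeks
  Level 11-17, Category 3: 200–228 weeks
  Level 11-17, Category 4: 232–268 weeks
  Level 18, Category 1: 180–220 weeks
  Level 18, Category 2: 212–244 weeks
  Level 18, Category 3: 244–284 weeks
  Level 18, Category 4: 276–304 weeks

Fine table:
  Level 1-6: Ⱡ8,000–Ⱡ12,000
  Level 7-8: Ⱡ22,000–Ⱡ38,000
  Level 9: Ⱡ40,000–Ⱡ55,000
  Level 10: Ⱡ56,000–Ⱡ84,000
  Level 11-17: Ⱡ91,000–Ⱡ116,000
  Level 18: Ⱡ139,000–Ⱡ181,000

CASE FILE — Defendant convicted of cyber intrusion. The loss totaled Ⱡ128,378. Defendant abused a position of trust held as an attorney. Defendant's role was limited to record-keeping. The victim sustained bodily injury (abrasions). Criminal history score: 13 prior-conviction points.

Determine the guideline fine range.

Ⱡ139,000–Ⱡ181,000

Base offense level for cyber intrusion: 16.
A2 applies (level before this adjustment is 16 ≥ 14, so +4): 16 + 4 = 20.
A3 applies (level before this adjustment is 20 ≥ 8, so +3): 20 + 3 = 23.
A4 applies: 23 − 2 = 21.
A5 applies: 21 + 2 = 23.
A6 does not apply.
Level 23 exceeds the maximum of 18; capped at 18.
Final offense level: 18.
Level 18 falls in the 18 band.
Fine table: Level 18 → Ⱡ139,000–Ⱡ181,000.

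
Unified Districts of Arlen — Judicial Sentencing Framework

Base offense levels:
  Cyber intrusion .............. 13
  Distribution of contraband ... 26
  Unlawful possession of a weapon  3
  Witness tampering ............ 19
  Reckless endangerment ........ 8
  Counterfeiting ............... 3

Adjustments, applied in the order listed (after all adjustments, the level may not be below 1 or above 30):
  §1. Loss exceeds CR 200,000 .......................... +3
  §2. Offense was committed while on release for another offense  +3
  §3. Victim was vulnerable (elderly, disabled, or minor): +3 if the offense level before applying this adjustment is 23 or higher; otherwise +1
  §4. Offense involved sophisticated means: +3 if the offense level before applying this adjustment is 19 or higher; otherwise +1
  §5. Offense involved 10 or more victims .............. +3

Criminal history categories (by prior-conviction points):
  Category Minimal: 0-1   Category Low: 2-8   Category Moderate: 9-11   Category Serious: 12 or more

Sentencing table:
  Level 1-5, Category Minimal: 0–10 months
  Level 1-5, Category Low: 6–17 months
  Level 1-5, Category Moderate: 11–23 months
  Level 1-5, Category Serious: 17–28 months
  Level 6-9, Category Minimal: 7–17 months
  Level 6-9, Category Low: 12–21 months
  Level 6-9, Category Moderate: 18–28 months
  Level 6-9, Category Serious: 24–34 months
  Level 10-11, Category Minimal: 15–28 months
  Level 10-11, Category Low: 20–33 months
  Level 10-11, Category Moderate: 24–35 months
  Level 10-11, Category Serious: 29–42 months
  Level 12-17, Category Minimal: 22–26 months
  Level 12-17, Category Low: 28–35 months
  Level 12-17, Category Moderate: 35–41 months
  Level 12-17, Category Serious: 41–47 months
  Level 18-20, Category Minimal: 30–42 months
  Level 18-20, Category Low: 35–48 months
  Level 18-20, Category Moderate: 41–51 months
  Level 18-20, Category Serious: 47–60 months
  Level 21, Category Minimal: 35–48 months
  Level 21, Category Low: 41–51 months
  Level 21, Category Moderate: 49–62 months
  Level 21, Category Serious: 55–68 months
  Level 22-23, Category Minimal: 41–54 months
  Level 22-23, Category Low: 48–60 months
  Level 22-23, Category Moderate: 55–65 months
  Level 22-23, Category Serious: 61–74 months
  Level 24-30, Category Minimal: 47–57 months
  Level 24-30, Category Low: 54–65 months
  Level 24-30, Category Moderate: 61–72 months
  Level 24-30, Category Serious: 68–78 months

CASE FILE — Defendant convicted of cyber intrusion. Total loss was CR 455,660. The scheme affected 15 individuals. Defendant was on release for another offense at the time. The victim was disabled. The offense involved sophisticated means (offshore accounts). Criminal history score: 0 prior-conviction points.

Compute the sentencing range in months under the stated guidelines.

47-57 months

Base offense level for cyber intrusion: 13.
§1 applies: 13 + 3 = 16.
§2 applies: 16 + 3 = 19.
§3 applies (level before this adjustment is 19 < 23, so +1): 19 + 1 = 20.
§4 applies (level before this adjustment is 20 ≥ 19, so +3): 20 + 3 = 23.
§5 applies: 23 + 3 = 26.
Final offense level: 26.
Criminal history: 0 prior points → Category Minimal (0-1).
Level 26 falls in the 24-30 band.
Grid: Level 24-30 × Category Minimal = 47-57 months.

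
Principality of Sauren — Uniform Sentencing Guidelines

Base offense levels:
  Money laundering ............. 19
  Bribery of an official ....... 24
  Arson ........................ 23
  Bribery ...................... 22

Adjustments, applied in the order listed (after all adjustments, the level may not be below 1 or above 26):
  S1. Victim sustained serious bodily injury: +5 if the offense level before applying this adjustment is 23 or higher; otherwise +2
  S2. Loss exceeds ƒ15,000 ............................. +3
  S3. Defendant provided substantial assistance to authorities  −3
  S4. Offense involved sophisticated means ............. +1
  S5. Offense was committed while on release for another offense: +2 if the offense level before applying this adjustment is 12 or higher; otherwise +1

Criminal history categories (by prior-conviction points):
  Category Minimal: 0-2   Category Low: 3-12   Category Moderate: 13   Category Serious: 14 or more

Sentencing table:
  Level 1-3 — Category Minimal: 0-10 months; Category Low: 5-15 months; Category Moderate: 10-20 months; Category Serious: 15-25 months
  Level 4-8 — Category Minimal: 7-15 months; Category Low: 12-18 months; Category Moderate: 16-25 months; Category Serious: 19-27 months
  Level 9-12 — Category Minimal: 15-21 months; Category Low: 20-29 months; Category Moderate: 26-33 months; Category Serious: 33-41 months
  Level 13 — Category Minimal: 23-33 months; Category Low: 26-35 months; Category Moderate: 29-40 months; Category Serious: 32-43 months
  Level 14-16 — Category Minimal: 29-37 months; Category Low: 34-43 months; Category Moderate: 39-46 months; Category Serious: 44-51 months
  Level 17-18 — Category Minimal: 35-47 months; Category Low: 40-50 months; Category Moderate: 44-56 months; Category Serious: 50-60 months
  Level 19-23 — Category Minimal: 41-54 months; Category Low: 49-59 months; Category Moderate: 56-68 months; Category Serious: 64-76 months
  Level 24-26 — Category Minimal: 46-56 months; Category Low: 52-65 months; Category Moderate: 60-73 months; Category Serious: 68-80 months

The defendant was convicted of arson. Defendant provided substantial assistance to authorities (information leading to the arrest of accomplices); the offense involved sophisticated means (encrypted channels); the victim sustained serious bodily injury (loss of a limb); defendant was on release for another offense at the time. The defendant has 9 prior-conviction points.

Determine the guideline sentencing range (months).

Base offense level for arson: 23.
S1 applies (level before this adjustment is 23 ≥ 23, so +5): 23 + 5 = 28.
S2 does not apply.
S3 applies: 28 − 3 = 25.
S4 applies: 25 + 1 = 26.
S5 applies (level before this adjustment is 26 ≥ 12, so +2): 26 + 2 = 28.
Level 28 exceeds the maximum of 26; capped at 26.
Final offense level: 26.
Criminal history: 9 prior points → Category Low (3-12).
Level 26 falls in the 24-26 band.
Grid: Level 24-26 × Category Low = 52-65 months.

52-65 months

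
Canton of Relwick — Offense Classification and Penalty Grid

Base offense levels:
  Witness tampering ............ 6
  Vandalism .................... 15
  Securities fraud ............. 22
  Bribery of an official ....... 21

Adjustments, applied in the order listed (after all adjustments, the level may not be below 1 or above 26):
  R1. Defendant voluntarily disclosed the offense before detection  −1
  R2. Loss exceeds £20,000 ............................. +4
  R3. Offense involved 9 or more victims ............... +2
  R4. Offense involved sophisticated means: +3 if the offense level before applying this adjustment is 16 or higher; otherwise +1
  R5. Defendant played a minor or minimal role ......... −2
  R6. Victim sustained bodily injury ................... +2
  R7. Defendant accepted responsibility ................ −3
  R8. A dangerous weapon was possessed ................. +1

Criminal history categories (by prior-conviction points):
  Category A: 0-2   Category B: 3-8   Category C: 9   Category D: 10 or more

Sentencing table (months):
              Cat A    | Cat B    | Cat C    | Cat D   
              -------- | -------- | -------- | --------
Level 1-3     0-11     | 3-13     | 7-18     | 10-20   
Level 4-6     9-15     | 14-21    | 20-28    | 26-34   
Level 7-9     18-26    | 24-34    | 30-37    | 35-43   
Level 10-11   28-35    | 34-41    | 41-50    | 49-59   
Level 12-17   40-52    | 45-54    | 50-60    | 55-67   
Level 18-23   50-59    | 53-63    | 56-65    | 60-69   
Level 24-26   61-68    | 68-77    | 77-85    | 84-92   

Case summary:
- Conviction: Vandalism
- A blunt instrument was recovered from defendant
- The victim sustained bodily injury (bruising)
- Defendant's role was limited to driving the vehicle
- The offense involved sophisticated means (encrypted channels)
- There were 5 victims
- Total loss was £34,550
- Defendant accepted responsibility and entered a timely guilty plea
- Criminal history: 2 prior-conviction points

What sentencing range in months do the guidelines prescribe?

50-59 months

Base offense level for vandalism: 15.
R2 applies: 15 + 4 = 19.
R4 applies (level before this adjustment is 19 ≥ 16, so +3): 19 + 3 = 22.
R5 applies: 22 − 2 = 20.
R6 applies: 20 + 2 = 22.
R7 applies: 22 − 3 = 19.
R8 applies: 19 + 1 = 20.
Final offense level: 20.
Criminal history: 2 prior points → Category A (0-2).
Level 20 falls in the 18-23 band.
Grid: Level 18-23 × Category A = 50-59 months.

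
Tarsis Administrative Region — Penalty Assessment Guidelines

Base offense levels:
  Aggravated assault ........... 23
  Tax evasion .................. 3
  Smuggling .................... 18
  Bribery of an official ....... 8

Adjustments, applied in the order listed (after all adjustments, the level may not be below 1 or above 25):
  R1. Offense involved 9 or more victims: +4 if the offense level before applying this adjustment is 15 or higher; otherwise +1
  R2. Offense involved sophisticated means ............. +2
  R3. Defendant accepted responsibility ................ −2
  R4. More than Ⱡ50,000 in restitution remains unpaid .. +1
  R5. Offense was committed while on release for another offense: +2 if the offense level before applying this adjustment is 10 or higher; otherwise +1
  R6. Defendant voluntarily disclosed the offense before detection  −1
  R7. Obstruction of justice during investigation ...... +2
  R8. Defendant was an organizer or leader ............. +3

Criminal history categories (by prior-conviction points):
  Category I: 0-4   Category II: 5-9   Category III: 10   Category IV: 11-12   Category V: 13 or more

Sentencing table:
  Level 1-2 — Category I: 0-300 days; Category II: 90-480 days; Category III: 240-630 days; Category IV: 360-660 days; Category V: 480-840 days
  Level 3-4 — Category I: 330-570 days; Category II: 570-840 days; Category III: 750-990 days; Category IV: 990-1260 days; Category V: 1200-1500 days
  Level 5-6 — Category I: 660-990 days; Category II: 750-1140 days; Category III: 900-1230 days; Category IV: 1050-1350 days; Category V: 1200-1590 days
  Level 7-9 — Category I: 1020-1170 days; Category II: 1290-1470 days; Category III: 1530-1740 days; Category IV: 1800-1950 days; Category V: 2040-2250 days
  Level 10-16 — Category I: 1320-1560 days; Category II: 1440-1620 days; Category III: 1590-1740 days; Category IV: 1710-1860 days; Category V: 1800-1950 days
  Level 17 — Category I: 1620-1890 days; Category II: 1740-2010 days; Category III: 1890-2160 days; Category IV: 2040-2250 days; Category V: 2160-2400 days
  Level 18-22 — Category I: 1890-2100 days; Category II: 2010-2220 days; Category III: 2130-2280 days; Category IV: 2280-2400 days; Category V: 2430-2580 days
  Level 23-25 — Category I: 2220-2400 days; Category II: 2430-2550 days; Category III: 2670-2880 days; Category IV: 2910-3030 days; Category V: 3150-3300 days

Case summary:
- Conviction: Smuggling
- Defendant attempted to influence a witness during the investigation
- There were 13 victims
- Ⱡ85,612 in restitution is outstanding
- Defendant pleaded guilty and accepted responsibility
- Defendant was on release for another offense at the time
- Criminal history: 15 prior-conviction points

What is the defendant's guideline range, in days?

3150-3300 days

Base offense level for smuggling: 18.
R1 applies (level before this adjustment is 18 ≥ 15, so +4): 18 + 4 = 22.
R2 does not apply.
R3 applies: 22 − 2 = 20.
R4 applies: 20 + 1 = 21.
R5 applies (level before this adjustment is 21 ≥ 10, so +2): 21 + 2 = 23.
R7 applies: 23 + 2 = 25.
R8 does not apply.
Final offense level: 25.
Criminal history: 15 prior points → Category V (13+).
Level 25 falls in the 23-25 band.
Grid: Level 23-25 × Category V = 3150-3300 days.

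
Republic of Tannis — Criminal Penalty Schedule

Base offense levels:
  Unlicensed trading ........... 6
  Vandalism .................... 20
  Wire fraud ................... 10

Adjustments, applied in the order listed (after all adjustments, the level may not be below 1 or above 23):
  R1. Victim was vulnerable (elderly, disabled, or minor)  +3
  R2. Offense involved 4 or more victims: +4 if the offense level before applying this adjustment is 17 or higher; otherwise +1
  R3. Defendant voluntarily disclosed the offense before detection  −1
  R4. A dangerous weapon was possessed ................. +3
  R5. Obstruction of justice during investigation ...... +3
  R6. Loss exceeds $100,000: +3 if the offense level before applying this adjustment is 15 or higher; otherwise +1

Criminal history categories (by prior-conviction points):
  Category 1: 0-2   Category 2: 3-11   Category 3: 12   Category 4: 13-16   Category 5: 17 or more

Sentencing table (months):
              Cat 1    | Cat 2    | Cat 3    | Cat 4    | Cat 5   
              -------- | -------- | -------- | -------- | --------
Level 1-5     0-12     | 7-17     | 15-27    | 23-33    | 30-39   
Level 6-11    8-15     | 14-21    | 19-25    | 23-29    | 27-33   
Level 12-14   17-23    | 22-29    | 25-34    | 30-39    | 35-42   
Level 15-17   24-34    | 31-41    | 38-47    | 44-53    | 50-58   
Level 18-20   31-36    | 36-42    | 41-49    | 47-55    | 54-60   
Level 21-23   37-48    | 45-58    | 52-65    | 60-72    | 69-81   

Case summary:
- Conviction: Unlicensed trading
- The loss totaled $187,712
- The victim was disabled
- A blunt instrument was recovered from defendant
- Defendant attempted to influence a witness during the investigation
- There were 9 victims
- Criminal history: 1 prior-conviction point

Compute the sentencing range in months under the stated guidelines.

Base offense level for unlicensed trading: 6.
R1 applies: 6 + 3 = 9.
R2 applies (level before this adjustment is 9 < 17, so +1): 9 + 1 = 10.
R3 does not apply.
R4 applies: 10 + 3 = 13.
R5 applies: 13 + 3 = 16.
R6 applies (level before this adjustment is 16 ≥ 15, so +3): 16 + 3 = 19.
Final offense level: 19.
Criminal history: 1 prior point → Category 1 (0-2).
Level 19 falls in the 18-20 band.
Grid: Level 18-20 × Category 1 = 31-36 months.

31-36 months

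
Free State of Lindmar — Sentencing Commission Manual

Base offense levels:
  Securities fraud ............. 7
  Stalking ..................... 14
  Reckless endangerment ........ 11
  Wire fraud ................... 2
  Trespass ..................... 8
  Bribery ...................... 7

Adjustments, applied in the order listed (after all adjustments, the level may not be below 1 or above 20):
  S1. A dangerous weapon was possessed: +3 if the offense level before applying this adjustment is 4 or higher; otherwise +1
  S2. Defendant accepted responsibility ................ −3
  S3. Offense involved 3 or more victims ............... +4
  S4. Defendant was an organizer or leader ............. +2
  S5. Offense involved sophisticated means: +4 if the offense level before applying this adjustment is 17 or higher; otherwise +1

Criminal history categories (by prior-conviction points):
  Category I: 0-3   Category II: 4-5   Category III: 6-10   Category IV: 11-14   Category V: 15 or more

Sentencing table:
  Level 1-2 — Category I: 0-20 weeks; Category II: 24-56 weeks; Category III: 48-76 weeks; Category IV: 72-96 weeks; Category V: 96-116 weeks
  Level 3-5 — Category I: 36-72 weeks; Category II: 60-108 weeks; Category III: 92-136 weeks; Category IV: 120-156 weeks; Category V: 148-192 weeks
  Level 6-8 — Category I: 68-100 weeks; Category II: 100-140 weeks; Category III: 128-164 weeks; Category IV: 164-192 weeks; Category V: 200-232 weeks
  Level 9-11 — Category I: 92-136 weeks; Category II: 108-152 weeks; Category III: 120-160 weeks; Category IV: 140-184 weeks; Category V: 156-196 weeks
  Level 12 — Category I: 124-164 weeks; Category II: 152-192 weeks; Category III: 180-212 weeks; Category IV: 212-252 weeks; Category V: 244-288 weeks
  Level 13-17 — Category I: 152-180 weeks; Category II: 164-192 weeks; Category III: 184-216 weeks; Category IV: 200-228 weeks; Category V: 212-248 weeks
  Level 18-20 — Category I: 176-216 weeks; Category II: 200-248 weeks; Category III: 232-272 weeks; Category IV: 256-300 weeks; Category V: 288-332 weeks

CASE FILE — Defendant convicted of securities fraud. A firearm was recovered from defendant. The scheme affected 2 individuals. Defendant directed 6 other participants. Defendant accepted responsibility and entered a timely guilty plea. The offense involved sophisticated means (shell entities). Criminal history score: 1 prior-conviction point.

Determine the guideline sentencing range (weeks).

92-136 weeks

Base offense level for securities fraud: 7.
S1 applies (level before this adjustment is 7 ≥ 4, so +3): 7 + 3 = 10.
S2 applies: 10 − 3 = 7.
S3 does not apply.
S4 applies: 7 + 2 = 9.
S5 applies (level before this adjustment is 9 < 17, so +1): 9 + 1 = 10.
Final offense level: 10.
Criminal history: 1 prior point → Category I (0-3).
Level 10 falls in the 9-11 band.
Grid: Level 9-11 × Category I = 92-136 weeks.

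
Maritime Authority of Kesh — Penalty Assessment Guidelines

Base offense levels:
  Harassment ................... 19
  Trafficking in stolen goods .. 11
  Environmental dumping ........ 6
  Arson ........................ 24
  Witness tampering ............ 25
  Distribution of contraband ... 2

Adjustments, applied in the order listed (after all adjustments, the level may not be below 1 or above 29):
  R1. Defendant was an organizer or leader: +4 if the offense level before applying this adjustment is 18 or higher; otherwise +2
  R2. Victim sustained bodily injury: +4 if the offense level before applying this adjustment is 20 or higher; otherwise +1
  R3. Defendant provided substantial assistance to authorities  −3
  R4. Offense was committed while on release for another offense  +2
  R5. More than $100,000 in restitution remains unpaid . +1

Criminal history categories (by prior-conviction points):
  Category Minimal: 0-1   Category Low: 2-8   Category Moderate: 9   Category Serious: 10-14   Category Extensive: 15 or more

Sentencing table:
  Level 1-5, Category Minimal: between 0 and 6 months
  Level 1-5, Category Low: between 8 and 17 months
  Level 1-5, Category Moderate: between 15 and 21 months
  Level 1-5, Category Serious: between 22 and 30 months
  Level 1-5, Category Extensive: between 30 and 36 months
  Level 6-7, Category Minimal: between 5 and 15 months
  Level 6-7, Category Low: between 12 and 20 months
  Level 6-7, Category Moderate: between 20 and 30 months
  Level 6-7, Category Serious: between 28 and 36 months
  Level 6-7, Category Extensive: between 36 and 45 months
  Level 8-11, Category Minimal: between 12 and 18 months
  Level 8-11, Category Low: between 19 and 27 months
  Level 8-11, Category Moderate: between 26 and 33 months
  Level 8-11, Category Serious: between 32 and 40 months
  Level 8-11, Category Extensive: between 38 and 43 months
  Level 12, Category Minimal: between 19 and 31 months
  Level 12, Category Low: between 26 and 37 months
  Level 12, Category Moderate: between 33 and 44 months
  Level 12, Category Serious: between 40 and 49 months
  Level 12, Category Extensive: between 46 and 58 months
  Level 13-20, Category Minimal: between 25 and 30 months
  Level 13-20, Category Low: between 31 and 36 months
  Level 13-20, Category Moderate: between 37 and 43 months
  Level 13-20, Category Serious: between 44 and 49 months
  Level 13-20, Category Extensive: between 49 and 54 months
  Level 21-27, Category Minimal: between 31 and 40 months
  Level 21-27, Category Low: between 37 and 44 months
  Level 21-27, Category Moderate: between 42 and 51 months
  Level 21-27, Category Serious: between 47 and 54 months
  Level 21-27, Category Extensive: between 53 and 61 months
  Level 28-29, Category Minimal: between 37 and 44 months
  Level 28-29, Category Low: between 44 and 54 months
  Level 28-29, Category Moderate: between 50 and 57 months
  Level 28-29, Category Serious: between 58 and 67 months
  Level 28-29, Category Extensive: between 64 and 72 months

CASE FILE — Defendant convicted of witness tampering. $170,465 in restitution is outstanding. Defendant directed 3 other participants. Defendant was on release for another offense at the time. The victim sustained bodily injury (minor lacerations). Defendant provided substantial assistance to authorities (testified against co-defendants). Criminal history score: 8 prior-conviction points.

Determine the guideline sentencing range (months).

Base offense level for witness tampering: 25.
R1 applies (level before this adjustment is 25 ≥ 18, so +4): 25 + 4 = 29.
R2 applies (level before this adjustment is 29 ≥ 20, so +4): 29 + 4 = 33.
R3 applies: 33 − 3 = 30.
R4 applies: 30 + 2 = 32.
R5 applies: 32 + 1 = 33.
Level 33 exceeds the maximum of 29; capped at 29.
Final offense level: 29.
Criminal history: 8 prior points → Category Low (2-8).
Level 29 falls in the 28-29 band.
Grid: Level 28-29 × Category Low = 44-54 months.

44-54 months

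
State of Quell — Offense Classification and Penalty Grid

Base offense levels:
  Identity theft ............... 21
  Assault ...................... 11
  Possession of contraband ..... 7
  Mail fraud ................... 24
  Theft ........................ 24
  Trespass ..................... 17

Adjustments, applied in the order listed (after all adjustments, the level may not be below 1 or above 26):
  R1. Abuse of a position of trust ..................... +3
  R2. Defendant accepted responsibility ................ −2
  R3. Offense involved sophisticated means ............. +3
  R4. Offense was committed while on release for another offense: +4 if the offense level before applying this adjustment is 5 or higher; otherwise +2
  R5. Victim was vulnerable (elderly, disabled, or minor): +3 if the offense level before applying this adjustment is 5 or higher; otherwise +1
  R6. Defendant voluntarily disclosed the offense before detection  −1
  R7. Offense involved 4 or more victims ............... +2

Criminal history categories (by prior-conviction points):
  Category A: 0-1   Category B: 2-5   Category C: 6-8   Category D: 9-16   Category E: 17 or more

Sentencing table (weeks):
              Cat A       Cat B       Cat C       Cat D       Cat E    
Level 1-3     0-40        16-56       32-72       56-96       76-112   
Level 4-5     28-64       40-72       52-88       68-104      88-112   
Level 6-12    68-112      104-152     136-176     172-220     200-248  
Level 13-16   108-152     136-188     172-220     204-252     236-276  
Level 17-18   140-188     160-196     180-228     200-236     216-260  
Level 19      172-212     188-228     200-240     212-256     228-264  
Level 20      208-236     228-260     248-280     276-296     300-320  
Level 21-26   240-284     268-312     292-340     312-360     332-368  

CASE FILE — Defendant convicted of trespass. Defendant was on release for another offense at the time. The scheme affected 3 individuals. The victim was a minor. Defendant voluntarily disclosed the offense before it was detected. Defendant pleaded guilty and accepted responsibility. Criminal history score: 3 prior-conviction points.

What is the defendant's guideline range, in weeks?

268-312 weeks

Base offense level for trespass: 17.
R2 applies: 17 − 2 = 15.
R4 applies (level before this adjustment is 15 ≥ 5, so +4): 15 + 4 = 19.
R5 applies (level before this adjustment is 19 ≥ 5, so +3): 19 + 3 = 22.
R6 applies: 22 − 1 = 21.
R7 does not apply.
Final offense level: 21.
Criminal history: 3 prior points → Category B (2-5).
Level 21 falls in the 21-26 band.
Grid: Level 21-26 × Category B = 268-312 weeks.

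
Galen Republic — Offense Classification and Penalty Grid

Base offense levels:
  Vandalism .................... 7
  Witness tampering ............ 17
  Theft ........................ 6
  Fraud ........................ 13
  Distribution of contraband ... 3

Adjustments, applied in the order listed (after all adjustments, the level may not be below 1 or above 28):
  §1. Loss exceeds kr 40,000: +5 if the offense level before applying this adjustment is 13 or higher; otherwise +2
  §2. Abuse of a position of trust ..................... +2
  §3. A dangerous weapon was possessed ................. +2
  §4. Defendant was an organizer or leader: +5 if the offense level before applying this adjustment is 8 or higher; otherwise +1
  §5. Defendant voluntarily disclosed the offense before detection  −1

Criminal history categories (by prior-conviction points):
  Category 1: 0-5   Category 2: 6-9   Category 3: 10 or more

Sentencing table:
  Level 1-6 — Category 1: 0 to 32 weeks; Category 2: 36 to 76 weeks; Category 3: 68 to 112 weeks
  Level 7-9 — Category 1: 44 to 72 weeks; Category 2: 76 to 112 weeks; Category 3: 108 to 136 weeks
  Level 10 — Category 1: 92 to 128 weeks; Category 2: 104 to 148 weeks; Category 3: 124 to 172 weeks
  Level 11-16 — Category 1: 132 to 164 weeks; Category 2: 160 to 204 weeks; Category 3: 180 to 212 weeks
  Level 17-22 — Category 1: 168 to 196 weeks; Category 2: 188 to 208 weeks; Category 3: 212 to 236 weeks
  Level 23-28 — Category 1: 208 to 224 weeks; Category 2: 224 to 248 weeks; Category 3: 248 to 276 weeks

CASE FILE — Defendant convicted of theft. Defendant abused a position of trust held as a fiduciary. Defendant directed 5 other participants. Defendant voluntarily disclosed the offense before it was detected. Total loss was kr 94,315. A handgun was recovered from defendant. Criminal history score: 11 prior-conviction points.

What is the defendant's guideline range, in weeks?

180-212 weeks

Base offense level for theft: 6.
§1 applies (level before this adjustment is 6 < 13, so +2): 6 + 2 = 8.
§2 applies: 8 + 2 = 10.
§3 applies: 10 + 2 = 12.
§4 applies (level before this adjustment is 12 ≥ 8, so +5): 12 + 5 = 17.
§5 applies: 17 − 1 = 16.
Final offense level: 16.
Criminal history: 11 prior points → Category 3 (10+).
Level 16 falls in the 11-16 band.
Grid: Level 11-16 × Category 3 = 180-212 weeks.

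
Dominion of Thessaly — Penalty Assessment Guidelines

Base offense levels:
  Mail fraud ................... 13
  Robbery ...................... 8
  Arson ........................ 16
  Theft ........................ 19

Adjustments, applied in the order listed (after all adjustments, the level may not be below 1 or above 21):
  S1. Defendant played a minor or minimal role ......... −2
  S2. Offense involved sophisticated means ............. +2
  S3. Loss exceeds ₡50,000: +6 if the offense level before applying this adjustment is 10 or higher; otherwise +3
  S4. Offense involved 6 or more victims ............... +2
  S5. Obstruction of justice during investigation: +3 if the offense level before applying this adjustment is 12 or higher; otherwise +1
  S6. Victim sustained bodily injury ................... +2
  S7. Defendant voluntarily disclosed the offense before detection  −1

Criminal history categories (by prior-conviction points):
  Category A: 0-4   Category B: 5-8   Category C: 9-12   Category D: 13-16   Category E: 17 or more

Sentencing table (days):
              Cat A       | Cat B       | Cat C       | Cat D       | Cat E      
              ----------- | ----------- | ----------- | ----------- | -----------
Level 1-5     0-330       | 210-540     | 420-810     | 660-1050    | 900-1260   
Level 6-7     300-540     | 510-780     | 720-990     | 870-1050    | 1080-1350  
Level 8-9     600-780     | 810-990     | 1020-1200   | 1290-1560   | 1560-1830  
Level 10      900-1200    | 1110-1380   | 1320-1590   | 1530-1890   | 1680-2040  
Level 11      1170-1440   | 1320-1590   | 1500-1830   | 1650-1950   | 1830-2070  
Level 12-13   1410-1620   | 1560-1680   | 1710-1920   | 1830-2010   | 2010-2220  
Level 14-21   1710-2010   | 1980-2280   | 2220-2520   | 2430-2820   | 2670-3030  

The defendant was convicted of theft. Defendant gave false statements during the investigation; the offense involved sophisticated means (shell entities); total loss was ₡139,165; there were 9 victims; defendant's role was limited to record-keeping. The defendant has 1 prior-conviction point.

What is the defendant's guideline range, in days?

Base offense level for theft: 19.
S1 applies: 19 − 2 = 17.
S2 applies: 17 + 2 = 19.
S3 applies (level before this adjustment is 19 ≥ 10, so +6): 19 + 6 = 25.
S4 applies: 25 + 2 = 27.
S5 applies (level before this adjustment is 27 ≥ 12, so +3): 27 + 3 = 30.
Level 30 exceeds the maximum of 21; capped at 21.
Final offense level: 21.
Criminal history: 1 prior point → Category A (0-4).
Level 21 falls in the 14-21 band.
Grid: Level 14-21 × Category A = 1710-2010 days.

1710-2010 days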